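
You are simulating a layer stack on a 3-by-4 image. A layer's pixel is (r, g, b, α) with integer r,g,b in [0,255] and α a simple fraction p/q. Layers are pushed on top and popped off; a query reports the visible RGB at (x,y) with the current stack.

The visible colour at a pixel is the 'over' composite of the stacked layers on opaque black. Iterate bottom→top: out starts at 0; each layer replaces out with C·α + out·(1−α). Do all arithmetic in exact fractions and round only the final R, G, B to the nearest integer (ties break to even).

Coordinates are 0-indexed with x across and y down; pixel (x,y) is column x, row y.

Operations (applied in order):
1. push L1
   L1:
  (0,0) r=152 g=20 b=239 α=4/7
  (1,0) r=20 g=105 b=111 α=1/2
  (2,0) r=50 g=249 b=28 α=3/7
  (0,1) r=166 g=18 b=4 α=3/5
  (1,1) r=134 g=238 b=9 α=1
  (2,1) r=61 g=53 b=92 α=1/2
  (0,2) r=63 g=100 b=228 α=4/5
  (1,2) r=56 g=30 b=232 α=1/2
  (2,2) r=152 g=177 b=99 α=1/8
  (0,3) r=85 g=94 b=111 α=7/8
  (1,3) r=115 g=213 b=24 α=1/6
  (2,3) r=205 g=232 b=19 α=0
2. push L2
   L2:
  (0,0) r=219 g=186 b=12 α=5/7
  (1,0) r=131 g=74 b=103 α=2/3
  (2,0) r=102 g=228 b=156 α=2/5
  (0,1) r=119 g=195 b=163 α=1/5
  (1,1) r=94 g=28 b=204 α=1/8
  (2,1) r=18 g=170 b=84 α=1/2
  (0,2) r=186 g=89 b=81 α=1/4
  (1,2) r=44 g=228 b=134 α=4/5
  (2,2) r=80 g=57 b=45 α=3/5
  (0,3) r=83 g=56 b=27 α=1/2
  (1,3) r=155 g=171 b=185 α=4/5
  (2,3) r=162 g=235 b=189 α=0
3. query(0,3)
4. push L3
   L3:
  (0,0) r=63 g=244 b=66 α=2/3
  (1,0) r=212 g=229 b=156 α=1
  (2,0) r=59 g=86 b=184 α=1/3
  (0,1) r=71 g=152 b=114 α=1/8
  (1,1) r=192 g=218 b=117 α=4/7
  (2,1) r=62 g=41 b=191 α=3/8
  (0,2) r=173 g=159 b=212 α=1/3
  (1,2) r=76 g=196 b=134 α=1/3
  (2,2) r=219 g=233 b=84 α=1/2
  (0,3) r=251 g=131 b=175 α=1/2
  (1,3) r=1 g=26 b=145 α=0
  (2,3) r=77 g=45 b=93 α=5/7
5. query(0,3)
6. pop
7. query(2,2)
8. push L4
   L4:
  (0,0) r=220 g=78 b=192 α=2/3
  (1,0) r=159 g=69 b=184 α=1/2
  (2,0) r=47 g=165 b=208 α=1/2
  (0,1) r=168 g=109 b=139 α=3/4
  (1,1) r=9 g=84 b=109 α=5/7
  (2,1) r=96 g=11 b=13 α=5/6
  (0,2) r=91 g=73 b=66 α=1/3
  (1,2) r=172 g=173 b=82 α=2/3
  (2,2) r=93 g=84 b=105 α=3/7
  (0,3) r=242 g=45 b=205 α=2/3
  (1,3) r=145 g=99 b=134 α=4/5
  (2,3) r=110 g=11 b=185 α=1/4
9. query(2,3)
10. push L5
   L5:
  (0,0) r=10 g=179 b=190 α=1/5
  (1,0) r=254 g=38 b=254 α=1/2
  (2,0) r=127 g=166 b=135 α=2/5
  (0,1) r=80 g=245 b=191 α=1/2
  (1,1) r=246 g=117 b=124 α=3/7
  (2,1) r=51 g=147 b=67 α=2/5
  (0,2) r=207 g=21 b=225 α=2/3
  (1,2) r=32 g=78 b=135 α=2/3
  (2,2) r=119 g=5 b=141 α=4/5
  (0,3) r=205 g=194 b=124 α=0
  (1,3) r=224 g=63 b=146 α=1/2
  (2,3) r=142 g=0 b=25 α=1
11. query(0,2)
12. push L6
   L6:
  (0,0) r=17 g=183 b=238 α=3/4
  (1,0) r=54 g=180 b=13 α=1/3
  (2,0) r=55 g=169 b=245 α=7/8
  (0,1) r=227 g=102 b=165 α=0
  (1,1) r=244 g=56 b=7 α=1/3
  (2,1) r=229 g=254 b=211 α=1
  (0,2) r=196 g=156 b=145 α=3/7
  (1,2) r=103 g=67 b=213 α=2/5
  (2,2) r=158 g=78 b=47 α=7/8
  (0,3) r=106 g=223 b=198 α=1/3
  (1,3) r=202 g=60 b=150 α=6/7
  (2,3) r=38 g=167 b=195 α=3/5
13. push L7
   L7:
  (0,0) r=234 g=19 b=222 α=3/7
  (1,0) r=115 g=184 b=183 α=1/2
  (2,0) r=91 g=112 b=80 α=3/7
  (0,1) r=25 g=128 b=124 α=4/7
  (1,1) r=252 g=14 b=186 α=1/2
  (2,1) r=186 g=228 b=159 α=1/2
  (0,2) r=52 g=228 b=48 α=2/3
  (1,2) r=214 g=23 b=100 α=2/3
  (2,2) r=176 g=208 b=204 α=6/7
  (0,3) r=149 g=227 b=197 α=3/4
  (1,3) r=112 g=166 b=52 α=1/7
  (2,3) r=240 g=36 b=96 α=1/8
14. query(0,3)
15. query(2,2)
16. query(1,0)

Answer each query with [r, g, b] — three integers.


query (0,3) [L1,L2] — begin 0,0,0
L1 α=7/8: [595/8, 329/4, 777/8]
L2 α=1/2: [1259/16, 553/8, 993/16]
rounded: [79, 69, 62]

(0,3) stack=L1,L2,L3; from [0,0,0]:
after L1 α=7/8: [595/8, 329/4, 777/8]
after L2 α=1/2: [1259/16, 553/8, 993/16]
after L3 α=1/2: [5275/32, 1601/16, 3793/32]
→ [165, 100, 119]

(2,2) stack=L1,L2; from [0,0,0]:
+L1 (α=1/8) → [19, 177/8, 99/8]
+L2 (α=3/5) → [278/5, 861/20, 639/20]
= [56, 43, 32]

query (2,3) [L1,L2,L4] — begin 0,0,0
after L1 α=0: [0, 0, 0]
after L2 α=0: [0, 0, 0]
after L4 α=1/4: [55/2, 11/4, 185/4]
→ [28, 3, 46]

at x=0,y=2 over L1,L2,L4,L5:
+L1 (α=4/5) → [252/5, 80, 912/5]
+L2 (α=1/4) → [843/10, 329/4, 3141/20]
+L4 (α=1/3) → [1298/15, 475/6, 1267/10]
+L5 (α=2/3) → [7508/45, 727/18, 5767/30]
= [167, 40, 192]

(0,3) stack=L1,L2,L4,L5,L6,L7; from [0,0,0]:
L1 α=7/8: [595/8, 329/4, 777/8]
L2 α=1/2: [1259/16, 553/8, 993/16]
L4 α=2/3: [3001/16, 1273/24, 7553/48]
L5 α=0: [3001/16, 1273/24, 7553/48]
L6 α=1/3: [1283/8, 3949/36, 12305/72]
L7 α=3/4: [4859/32, 28465/144, 54857/288]
rounded: [152, 198, 190]

(2,2) stack=L1,L2,L4,L5,L6,L7; from [0,0,0]:
L1 α=1/8: [19, 177/8, 99/8]
L2 α=3/5: [278/5, 861/20, 639/20]
L4 α=3/7: [2507/35, 303/5, 2214/35]
L5 α=4/5: [19167/175, 403/25, 21954/175]
L6 α=7/8: [212717/1400, 14053/200, 79529/1400]
L7 α=6/7: [1691117/9800, 263653/1400, 1793129/9800]
rounded: [173, 188, 183]

query (1,0) [L1,L2,L4,L5,L6,L7] — begin 0,0,0
after L1 α=1/2: [10, 105/2, 111/2]
after L2 α=2/3: [272/3, 401/6, 523/6]
after L4 α=1/2: [749/6, 815/12, 1627/12]
after L5 α=1/2: [2273/12, 1271/24, 4675/24]
after L6 α=1/3: [2597/18, 3431/36, 4831/36]
after L7 α=1/2: [4667/36, 10055/72, 11419/72]
= [130, 140, 159]


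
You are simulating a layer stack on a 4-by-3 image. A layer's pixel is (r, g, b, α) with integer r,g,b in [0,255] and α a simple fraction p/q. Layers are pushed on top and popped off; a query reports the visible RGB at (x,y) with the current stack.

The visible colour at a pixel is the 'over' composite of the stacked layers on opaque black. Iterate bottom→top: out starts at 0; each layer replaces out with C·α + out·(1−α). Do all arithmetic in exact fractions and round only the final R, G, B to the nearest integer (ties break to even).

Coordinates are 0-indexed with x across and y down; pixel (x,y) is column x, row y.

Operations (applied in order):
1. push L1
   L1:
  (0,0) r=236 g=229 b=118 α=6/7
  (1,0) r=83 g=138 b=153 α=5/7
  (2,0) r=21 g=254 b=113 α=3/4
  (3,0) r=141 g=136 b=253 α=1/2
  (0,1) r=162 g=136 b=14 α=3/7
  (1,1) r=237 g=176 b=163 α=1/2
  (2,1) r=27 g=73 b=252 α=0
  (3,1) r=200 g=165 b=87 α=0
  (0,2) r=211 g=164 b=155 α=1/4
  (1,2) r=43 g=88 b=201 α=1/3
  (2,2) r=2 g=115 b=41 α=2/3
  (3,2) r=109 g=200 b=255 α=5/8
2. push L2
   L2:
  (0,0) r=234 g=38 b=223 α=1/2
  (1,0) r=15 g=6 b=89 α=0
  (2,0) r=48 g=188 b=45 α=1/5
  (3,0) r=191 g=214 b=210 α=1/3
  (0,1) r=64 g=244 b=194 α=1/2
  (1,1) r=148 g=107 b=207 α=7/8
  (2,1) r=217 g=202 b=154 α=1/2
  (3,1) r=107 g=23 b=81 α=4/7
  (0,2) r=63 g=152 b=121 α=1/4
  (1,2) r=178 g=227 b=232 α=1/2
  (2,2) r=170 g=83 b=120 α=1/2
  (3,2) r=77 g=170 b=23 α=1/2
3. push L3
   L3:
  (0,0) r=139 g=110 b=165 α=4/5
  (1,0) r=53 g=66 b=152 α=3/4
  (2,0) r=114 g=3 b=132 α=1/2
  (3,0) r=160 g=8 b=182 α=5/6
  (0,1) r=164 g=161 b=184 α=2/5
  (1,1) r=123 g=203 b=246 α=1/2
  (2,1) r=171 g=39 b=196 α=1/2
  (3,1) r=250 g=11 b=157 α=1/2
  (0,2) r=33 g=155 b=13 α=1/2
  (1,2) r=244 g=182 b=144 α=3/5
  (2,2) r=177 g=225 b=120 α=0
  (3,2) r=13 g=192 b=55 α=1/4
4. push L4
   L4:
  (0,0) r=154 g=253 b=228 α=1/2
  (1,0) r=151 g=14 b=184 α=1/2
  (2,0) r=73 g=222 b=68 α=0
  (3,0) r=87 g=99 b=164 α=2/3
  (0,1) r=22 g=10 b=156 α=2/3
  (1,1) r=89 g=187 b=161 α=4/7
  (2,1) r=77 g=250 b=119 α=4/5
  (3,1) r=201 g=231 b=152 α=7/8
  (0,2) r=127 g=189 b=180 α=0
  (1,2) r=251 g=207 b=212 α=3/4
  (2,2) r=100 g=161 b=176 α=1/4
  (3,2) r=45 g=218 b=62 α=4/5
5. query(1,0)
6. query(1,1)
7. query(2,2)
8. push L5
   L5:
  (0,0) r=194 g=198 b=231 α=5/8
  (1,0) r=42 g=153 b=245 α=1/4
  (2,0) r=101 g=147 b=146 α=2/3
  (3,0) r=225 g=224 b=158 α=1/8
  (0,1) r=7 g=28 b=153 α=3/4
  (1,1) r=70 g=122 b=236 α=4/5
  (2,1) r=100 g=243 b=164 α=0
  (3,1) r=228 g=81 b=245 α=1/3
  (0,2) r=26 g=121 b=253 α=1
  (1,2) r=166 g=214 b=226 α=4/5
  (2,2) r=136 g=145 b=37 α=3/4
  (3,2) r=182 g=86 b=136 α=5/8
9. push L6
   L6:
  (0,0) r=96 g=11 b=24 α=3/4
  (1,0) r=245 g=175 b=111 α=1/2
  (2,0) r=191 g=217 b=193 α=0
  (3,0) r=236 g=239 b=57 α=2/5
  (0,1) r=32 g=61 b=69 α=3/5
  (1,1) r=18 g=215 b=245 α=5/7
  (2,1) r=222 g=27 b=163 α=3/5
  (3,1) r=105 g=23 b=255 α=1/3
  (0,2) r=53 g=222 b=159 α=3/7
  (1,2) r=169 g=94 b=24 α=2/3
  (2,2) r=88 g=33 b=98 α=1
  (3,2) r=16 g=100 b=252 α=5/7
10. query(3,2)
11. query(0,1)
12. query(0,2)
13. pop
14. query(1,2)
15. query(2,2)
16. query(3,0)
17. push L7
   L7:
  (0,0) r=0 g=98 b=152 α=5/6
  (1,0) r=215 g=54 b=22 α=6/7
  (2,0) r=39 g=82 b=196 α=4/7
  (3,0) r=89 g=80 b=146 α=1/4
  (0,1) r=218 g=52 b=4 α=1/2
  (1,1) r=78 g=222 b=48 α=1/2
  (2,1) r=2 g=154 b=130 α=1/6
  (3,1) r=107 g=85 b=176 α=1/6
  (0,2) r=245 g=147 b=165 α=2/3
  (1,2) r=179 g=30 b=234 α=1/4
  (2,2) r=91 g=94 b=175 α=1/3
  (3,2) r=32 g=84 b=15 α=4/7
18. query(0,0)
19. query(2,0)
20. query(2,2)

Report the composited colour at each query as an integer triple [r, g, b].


query (1,0) [L1,L2,L3,L4] — begin 0,0,0
+L1 (α=5/7) → [415/7, 690/7, 765/7]
+L2 (α=0) → [415/7, 690/7, 765/7]
+L3 (α=3/4) → [382/7, 519/7, 3957/28]
+L4 (α=1/2) → [1439/14, 617/14, 9109/56]
= [103, 44, 163]

at x=1,y=1 over L1,L2,L3,L4:
after L1 α=1/2: [237/2, 88, 163/2]
after L2 α=7/8: [2309/16, 837/8, 3061/16]
after L3 α=1/2: [4277/32, 2461/16, 6997/32]
after L4 α=4/7: [24223/224, 19351/112, 41599/224]
rounded: [108, 173, 186]

query (2,2) [L1,L2,L3,L4] — begin 0,0,0
after L1 α=2/3: [4/3, 230/3, 82/3]
after L2 α=1/2: [257/3, 479/6, 221/3]
after L3 α=0: [257/3, 479/6, 221/3]
after L4 α=1/4: [357/4, 801/8, 397/4]
= [89, 100, 99]

(3,2) stack=L1,L2,L3,L4,L5,L6; from [0,0,0]:
after L1 α=5/8: [545/8, 125, 1275/8]
after L2 α=1/2: [1161/16, 295/2, 1459/16]
after L3 α=1/4: [3691/64, 1269/8, 5257/64]
after L4 α=4/5: [15211/320, 1649/8, 21129/320]
after L5 α=5/8: [336833/2560, 8387/64, 280987/2560]
after L6 α=5/7: [439233/8960, 24387/224, 270541/1280]
= [49, 109, 211]

(0,1) stack=L1,L2,L3,L4,L5,L6; from [0,0,0]:
after L1 α=3/7: [486/7, 408/7, 6]
after L2 α=1/2: [467/7, 1058/7, 100]
after L3 α=2/5: [3697/35, 5428/35, 668/5]
after L4 α=2/3: [5237/105, 6128/105, 2228/15]
after L5 α=3/4: [3721/210, 3737/105, 9113/60]
after L6 α=3/5: [13801/525, 26689/525, 15323/150]
rounded: [26, 51, 102]

(0,2) stack=L1,L2,L3,L4,L5,L6; from [0,0,0]:
L1 α=1/4: [211/4, 41, 155/4]
L2 α=1/4: [885/16, 275/4, 949/16]
L3 α=1/2: [1413/32, 895/8, 1157/32]
L4 α=0: [1413/32, 895/8, 1157/32]
L5 α=1: [26, 121, 253]
L6 α=3/7: [263/7, 1150/7, 1489/7]
= [38, 164, 213]

at x=1,y=2 over L1,L2,L3,L4,L5:
after L1 α=1/3: [43/3, 88/3, 67]
after L2 α=1/2: [577/6, 769/6, 299/2]
after L3 α=3/5: [2773/15, 2407/15, 731/5]
after L4 α=3/4: [3517/15, 5861/30, 3911/20]
after L5 α=4/5: [13477/75, 31541/150, 21991/100]
rounded: [180, 210, 220]

query (2,2) [L1,L2,L3,L4,L5] — begin 0,0,0
after L1 α=2/3: [4/3, 230/3, 82/3]
after L2 α=1/2: [257/3, 479/6, 221/3]
after L3 α=0: [257/3, 479/6, 221/3]
after L4 α=1/4: [357/4, 801/8, 397/4]
after L5 α=3/4: [1989/16, 4281/32, 841/16]
→ [124, 134, 53]

at x=3,y=0 over L1,L2,L3,L4,L5:
after L1 α=1/2: [141/2, 68, 253/2]
after L2 α=1/3: [332/3, 350/3, 463/3]
after L3 α=5/6: [1366/9, 235/9, 3193/18]
after L4 α=2/3: [2932/27, 2017/27, 9097/54]
after L5 α=1/8: [26599/216, 20167/216, 72211/432]
rounded: [123, 93, 167]

query (0,0) [L1,L2,L3,L4,L5,L7] — begin 0,0,0
L1 α=6/7: [1416/7, 1374/7, 708/7]
L2 α=1/2: [1527/7, 820/7, 2269/14]
L3 α=4/5: [5419/35, 780/7, 11509/70]
L4 α=1/2: [10809/70, 2551/14, 27469/140]
L5 α=5/8: [100327/560, 21513/112, 244107/1120]
L7 α=5/6: [100327/3360, 76393/672, 1095307/6720]
→ [30, 114, 163]

(2,0) stack=L1,L2,L3,L4,L5,L7; from [0,0,0]:
+L1 (α=3/4) → [63/4, 381/2, 339/4]
+L2 (α=1/5) → [111/5, 190, 384/5]
+L3 (α=1/2) → [681/10, 193/2, 522/5]
+L4 (α=0) → [681/10, 193/2, 522/5]
+L5 (α=2/3) → [2701/30, 781/6, 1982/15]
+L7 (α=4/7) → [4261/70, 1437/14, 5902/35]
→ [61, 103, 169]

at x=2,y=2 over L1,L2,L3,L4,L5,L7:
after L1 α=2/3: [4/3, 230/3, 82/3]
after L2 α=1/2: [257/3, 479/6, 221/3]
after L3 α=0: [257/3, 479/6, 221/3]
after L4 α=1/4: [357/4, 801/8, 397/4]
after L5 α=3/4: [1989/16, 4281/32, 841/16]
after L7 α=1/3: [2717/24, 5785/48, 747/8]
→ [113, 121, 93]


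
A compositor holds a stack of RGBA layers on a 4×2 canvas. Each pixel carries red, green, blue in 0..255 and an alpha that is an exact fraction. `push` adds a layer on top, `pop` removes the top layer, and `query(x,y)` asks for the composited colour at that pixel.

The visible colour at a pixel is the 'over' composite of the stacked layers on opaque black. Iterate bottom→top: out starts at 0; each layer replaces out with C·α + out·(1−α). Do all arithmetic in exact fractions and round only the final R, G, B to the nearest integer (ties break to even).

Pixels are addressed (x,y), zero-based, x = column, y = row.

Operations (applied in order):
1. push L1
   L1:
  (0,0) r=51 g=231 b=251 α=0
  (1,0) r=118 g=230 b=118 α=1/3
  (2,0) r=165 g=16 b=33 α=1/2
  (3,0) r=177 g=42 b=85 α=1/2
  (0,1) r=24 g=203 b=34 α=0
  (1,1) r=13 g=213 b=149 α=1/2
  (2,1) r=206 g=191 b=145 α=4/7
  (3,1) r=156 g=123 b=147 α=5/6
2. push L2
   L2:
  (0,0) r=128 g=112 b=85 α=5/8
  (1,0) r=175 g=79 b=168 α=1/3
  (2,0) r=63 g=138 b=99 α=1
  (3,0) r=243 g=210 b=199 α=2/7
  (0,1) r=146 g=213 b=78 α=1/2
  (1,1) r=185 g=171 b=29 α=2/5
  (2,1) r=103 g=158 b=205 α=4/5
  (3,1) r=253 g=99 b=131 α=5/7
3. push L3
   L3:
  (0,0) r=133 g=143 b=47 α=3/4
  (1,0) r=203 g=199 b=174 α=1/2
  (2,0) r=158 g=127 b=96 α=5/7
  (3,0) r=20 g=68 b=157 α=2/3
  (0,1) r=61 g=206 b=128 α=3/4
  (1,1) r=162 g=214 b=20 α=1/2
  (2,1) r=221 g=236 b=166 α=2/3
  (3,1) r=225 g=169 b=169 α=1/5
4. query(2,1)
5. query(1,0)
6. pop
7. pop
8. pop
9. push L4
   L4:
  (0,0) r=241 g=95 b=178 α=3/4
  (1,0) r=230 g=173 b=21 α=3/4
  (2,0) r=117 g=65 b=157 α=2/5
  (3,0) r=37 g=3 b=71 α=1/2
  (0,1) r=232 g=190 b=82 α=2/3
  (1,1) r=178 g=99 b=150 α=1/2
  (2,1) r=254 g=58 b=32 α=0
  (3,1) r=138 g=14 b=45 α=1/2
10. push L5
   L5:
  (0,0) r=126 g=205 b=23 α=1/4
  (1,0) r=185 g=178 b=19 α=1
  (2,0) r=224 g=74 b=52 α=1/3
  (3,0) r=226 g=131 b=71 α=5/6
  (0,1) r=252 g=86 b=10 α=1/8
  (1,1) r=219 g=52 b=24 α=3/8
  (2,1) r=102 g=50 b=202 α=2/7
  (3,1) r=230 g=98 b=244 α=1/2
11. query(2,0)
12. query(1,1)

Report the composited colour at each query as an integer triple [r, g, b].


at x=2,y=1 over L1,L2,L3:
+L1 (α=4/7) → [824/7, 764/7, 580/7]
+L2 (α=4/5) → [3708/35, 5188/35, 1264/7]
+L3 (α=2/3) → [19178/105, 7236/35, 1196/7]
rounded: [183, 207, 171]

(1,0) stack=L1,L2,L3; from [0,0,0]:
after L1 α=1/3: [118/3, 230/3, 118/3]
after L2 α=1/3: [761/9, 697/9, 740/9]
after L3 α=1/2: [1294/9, 1244/9, 1153/9]
rounded: [144, 138, 128]

(2,0) stack=L4,L5; from [0,0,0]:
after L4 α=2/5: [234/5, 26, 314/5]
after L5 α=1/3: [1588/15, 42, 296/5]
rounded: [106, 42, 59]

query (1,1) [L4,L5] — begin 0,0,0
L4 α=1/2: [89, 99/2, 75]
L5 α=3/8: [551/4, 807/16, 447/8]
rounded: [138, 50, 56]


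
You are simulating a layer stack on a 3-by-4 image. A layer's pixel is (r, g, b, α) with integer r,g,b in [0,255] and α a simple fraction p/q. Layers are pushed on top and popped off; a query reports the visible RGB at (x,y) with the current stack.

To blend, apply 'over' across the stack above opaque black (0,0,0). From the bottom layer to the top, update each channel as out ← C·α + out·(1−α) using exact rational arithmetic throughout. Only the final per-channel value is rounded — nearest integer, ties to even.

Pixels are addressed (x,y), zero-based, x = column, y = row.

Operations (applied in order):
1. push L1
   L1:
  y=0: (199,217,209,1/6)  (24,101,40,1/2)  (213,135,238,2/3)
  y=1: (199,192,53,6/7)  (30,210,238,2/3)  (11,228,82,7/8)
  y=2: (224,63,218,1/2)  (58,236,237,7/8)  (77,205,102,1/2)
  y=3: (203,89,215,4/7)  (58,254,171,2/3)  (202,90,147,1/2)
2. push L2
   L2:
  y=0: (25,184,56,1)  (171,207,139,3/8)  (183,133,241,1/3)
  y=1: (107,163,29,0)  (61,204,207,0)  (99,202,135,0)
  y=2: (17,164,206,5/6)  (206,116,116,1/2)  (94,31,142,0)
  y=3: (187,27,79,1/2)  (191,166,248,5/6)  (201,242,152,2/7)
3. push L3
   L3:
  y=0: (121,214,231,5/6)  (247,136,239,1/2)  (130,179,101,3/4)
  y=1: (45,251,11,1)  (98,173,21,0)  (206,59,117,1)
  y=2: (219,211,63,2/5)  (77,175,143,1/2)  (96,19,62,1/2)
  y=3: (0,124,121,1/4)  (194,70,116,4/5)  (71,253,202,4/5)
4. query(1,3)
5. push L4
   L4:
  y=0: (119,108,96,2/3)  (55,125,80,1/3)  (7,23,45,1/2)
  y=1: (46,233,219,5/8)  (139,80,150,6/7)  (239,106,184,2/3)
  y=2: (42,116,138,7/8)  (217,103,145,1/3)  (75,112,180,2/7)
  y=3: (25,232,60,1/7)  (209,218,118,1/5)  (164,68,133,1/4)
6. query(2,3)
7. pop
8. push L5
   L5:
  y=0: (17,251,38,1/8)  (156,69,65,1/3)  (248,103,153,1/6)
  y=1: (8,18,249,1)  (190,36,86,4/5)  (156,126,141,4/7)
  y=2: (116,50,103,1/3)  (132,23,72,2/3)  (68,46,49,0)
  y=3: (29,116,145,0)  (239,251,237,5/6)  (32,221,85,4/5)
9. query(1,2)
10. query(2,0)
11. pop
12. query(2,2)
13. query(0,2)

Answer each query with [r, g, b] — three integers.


at x=1,y=3 over L1,L2,L3:
+L1 (α=2/3) → [116/3, 508/3, 114]
+L2 (α=5/6) → [2981/18, 1499/9, 677/3]
+L3 (α=4/5) → [16949/90, 4019/45, 2069/15]
rounded: [188, 89, 138]

(2,3) stack=L1,L2,L3,L4; from [0,0,0]:
+L1 (α=1/2) → [101, 45, 147/2]
+L2 (α=2/7) → [907/7, 709/7, 1343/14]
+L3 (α=4/5) → [579/7, 7793/35, 2531/14]
+L4 (α=1/4) → [2885/28, 25759/140, 9455/56]
= [103, 184, 169]

(1,2) stack=L1,L2,L3,L5; from [0,0,0]:
+L1 (α=7/8) → [203/4, 413/2, 1659/8]
+L2 (α=1/2) → [1027/8, 645/4, 2587/16]
+L3 (α=1/2) → [1643/16, 1345/8, 4875/32]
+L5 (α=2/3) → [5867/48, 571/8, 3161/32]
rounded: [122, 71, 99]

(2,0) stack=L1,L2,L3,L5; from [0,0,0]:
L1 α=2/3: [142, 90, 476/3]
L2 α=1/3: [467/3, 313/3, 1675/9]
L3 α=3/4: [1637/12, 481/3, 2201/18]
L5 α=1/6: [11161/72, 1357/9, 13759/108]
→ [155, 151, 127]

query (2,2) [L1,L2,L3] — begin 0,0,0
L1 α=1/2: [77/2, 205/2, 51]
L2 α=0: [77/2, 205/2, 51]
L3 α=1/2: [269/4, 243/4, 113/2]
rounded: [67, 61, 56]

(0,2) stack=L1,L2,L3; from [0,0,0]:
L1 α=1/2: [112, 63/2, 109]
L2 α=5/6: [197/6, 1703/12, 1139/6]
L3 α=2/5: [1073/10, 3391/20, 1391/10]
= [107, 170, 139]


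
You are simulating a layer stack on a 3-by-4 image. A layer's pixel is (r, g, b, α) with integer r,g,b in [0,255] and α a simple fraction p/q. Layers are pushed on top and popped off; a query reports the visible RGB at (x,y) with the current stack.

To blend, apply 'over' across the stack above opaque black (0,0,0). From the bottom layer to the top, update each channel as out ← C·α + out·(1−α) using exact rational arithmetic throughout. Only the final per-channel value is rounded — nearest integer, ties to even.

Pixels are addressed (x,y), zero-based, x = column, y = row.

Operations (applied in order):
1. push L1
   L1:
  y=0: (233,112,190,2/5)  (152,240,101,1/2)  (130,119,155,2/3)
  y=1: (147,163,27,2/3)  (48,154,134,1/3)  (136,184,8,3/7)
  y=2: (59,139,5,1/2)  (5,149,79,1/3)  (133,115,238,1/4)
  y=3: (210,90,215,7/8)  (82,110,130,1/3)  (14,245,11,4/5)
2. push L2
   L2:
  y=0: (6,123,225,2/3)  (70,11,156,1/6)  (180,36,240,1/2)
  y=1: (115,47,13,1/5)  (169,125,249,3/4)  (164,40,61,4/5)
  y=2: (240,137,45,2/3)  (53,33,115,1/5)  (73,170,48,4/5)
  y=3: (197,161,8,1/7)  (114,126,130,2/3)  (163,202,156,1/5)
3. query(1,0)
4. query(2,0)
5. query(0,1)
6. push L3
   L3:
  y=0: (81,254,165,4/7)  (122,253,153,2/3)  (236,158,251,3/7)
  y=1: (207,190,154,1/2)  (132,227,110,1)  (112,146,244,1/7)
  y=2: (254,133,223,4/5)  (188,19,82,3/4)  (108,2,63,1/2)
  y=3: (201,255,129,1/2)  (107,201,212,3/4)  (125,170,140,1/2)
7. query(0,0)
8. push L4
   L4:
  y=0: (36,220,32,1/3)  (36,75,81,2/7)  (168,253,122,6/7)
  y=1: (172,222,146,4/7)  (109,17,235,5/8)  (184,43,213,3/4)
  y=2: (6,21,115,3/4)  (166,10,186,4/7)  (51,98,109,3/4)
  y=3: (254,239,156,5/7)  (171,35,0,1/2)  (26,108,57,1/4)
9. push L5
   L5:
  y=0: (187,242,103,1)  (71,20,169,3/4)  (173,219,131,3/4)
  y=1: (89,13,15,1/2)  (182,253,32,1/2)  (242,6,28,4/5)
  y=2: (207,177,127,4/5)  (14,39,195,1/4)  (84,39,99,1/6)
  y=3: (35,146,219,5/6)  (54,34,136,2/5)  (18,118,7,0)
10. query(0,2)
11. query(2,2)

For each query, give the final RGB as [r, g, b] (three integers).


query (1,0) [L1,L2] — begin 0,0,0
L1 α=1/2: [76, 120, 101/2]
L2 α=1/6: [75, 611/6, 817/12]
rounded: [75, 102, 68]

query (2,0) [L1,L2] — begin 0,0,0
after L1 α=2/3: [260/3, 238/3, 310/3]
after L2 α=1/2: [400/3, 173/3, 515/3]
→ [133, 58, 172]

query (0,1) [L1,L2] — begin 0,0,0
+L1 (α=2/3) → [98, 326/3, 18]
+L2 (α=1/5) → [507/5, 289/3, 17]
rounded: [101, 96, 17]

at x=0,y=0 over L1,L2,L3:
+L1 (α=2/5) → [466/5, 224/5, 76]
+L2 (α=2/3) → [526/15, 1454/15, 526/3]
+L3 (α=4/7) → [2146/35, 6534/35, 1186/7]
= [61, 187, 169]

at x=0,y=2 over L1,L2,L3,L4,L5:
after L1 α=1/2: [59/2, 139/2, 5/2]
after L2 α=2/3: [1019/6, 229/2, 185/6]
after L3 α=4/5: [1423/6, 1293/10, 5537/30]
after L4 α=3/4: [1531/24, 1923/40, 15887/120]
after L5 α=4/5: [21403/120, 30243/200, 76847/600]
= [178, 151, 128]

query (2,2) [L1,L2,L3,L4,L5] — begin 0,0,0
after L1 α=1/4: [133/4, 115/4, 119/2]
after L2 α=4/5: [1301/20, 567/4, 503/10]
after L3 α=1/2: [3461/40, 575/8, 1133/20]
after L4 α=3/4: [9581/160, 2927/32, 7673/80]
after L5 α=1/6: [12269/192, 15883/192, 9257/96]
rounded: [64, 83, 96]


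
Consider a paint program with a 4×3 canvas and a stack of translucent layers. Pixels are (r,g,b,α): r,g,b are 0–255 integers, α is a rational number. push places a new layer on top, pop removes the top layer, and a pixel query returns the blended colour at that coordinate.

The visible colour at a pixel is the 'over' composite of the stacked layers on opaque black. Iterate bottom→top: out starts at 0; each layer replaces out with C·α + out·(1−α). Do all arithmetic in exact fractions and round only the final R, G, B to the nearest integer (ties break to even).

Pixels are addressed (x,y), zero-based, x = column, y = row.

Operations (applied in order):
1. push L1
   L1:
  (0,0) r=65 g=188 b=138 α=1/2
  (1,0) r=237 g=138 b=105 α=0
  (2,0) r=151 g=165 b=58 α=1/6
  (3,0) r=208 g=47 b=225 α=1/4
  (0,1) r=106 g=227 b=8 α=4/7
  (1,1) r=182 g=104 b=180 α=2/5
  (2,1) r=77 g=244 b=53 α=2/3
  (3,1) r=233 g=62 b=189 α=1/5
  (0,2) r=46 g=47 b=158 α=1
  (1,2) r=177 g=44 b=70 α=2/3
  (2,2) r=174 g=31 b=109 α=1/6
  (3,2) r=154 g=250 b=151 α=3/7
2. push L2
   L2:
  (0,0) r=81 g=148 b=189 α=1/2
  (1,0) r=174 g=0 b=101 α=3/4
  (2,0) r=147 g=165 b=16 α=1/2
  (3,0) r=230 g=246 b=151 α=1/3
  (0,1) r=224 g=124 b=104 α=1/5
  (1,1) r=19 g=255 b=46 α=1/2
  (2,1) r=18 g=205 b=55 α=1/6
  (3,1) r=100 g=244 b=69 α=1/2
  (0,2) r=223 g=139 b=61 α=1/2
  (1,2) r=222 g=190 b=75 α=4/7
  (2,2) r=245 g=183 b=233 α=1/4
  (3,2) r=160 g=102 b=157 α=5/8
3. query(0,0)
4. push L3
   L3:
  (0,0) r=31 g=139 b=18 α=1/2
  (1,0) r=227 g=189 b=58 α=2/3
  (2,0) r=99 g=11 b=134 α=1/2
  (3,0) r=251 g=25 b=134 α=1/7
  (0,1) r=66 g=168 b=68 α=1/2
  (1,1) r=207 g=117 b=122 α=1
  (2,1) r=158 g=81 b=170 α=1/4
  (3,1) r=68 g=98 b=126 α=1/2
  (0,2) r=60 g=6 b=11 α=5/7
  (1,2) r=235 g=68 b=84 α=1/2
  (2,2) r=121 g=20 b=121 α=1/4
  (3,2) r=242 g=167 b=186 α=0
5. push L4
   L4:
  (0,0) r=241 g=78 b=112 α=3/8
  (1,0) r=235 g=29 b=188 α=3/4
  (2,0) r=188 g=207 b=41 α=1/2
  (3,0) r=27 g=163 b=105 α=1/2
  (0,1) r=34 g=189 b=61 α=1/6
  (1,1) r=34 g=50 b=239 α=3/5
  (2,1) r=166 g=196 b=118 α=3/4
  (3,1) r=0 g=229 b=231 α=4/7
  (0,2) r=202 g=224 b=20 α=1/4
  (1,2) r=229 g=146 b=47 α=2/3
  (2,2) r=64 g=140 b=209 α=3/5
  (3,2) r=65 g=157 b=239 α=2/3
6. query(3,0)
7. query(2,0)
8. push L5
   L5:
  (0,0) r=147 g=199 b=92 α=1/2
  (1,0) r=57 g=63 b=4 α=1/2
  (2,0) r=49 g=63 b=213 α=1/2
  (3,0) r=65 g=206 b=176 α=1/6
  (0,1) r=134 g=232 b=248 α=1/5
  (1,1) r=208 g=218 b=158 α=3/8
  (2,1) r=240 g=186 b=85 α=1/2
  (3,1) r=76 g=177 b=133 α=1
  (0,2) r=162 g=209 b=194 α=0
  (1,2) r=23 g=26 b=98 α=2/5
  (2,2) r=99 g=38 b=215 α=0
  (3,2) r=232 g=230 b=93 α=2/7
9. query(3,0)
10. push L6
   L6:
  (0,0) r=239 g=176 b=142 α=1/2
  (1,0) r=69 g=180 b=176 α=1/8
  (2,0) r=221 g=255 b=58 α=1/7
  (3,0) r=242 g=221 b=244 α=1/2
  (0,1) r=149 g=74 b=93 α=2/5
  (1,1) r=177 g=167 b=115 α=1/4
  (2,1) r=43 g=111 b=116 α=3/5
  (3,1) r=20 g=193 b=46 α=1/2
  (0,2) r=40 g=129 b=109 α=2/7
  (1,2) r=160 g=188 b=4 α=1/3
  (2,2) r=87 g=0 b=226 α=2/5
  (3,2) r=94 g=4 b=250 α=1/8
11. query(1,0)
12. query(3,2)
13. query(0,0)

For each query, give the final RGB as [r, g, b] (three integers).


query (0,0) [L1,L2] — begin 0,0,0
+L1 (α=1/2) → [65/2, 94, 69]
+L2 (α=1/2) → [227/4, 121, 129]
= [57, 121, 129]

at x=3,y=0 over L1,L2,L3,L4:
+L1 (α=1/4) → [52, 47/4, 225/4]
+L2 (α=1/3) → [334/3, 539/6, 527/6]
+L3 (α=1/7) → [919/7, 564/7, 661/7]
+L4 (α=1/2) → [554/7, 1705/14, 698/7]
rounded: [79, 122, 100]

(2,0) stack=L1,L2,L3,L4; from [0,0,0]:
L1 α=1/6: [151/6, 55/2, 29/3]
L2 α=1/2: [1033/12, 385/4, 77/6]
L3 α=1/2: [2221/24, 429/8, 881/12]
L4 α=1/2: [6733/48, 2085/16, 1373/24]
= [140, 130, 57]

at x=3,y=0 over L1,L2,L3,L4,L5:
L1 α=1/4: [52, 47/4, 225/4]
L2 α=1/3: [334/3, 539/6, 527/6]
L3 α=1/7: [919/7, 564/7, 661/7]
L4 α=1/2: [554/7, 1705/14, 698/7]
L5 α=1/6: [1075/14, 3803/28, 787/7]
rounded: [77, 136, 112]

query (1,0) [L1,L2,L3,L4,L5,L6] — begin 0,0,0
L1 α=0: [0, 0, 0]
L2 α=3/4: [261/2, 0, 303/4]
L3 α=2/3: [1169/6, 126, 767/12]
L4 α=3/4: [5399/24, 213/4, 7535/48]
L5 α=1/2: [6767/48, 465/8, 7727/96]
L6 α=1/8: [50681/384, 4695/64, 70985/768]
→ [132, 73, 92]

(3,2) stack=L1,L2,L3,L4,L5,L6; from [0,0,0]:
+L1 (α=3/7) → [66, 750/7, 453/7]
+L2 (α=5/8) → [499/4, 1455/14, 3427/28]
+L3 (α=0) → [499/4, 1455/14, 3427/28]
+L4 (α=2/3) → [1019/12, 5851/42, 16811/84]
+L5 (α=2/7) → [10663/84, 48575/294, 99679/588]
+L6 (α=1/8) → [11791/96, 48743/336, 120679/672]
rounded: [123, 145, 180]

at x=0,y=0 over L1,L2,L3,L4,L5,L6:
after L1 α=1/2: [65/2, 94, 69]
after L2 α=1/2: [227/4, 121, 129]
after L3 α=1/2: [351/8, 130, 147/2]
after L4 α=3/8: [7539/64, 221/2, 1407/16]
after L5 α=1/2: [16947/128, 619/4, 2879/32]
after L6 α=1/2: [47539/256, 1323/8, 7423/64]
→ [186, 165, 116]


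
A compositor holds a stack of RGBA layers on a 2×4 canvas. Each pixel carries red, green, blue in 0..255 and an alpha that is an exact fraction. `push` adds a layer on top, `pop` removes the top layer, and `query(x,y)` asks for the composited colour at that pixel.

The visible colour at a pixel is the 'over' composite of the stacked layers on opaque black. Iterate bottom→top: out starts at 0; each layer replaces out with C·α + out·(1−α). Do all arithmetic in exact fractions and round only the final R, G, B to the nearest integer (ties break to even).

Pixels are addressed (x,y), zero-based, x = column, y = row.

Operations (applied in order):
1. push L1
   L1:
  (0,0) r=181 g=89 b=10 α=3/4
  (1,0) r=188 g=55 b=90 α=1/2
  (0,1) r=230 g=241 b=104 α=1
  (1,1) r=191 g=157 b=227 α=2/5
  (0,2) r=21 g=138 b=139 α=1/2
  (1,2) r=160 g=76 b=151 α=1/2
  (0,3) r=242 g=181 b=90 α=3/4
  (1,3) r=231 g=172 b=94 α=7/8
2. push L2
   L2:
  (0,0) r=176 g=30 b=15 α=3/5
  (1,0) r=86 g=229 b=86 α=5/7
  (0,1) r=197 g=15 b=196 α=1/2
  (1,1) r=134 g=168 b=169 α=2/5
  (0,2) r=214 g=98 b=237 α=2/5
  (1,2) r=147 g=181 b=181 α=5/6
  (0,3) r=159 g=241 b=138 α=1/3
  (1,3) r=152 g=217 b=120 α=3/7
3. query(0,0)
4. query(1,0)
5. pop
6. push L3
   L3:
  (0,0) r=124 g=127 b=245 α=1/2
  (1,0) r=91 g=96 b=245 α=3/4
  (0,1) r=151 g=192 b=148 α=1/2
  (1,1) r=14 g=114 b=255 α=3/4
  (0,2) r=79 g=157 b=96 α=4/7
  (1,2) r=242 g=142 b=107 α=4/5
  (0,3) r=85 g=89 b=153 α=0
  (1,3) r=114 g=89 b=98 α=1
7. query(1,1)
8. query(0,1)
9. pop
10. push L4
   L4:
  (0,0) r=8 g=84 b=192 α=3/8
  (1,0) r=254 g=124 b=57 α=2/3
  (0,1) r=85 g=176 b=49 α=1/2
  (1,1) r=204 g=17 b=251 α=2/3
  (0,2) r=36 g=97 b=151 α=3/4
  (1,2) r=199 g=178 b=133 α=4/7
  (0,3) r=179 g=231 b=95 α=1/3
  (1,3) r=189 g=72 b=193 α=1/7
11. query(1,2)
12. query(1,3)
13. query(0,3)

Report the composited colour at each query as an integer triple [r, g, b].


(0,0) stack=L1,L2; from [0,0,0]:
after L1 α=3/4: [543/4, 267/4, 15/2]
after L2 α=3/5: [1599/10, 447/10, 12]
= [160, 45, 12]

(1,0) stack=L1,L2; from [0,0,0]:
+L1 (α=1/2) → [94, 55/2, 45]
+L2 (α=5/7) → [618/7, 1200/7, 520/7]
rounded: [88, 171, 74]

query (1,1) [L1,L3] — begin 0,0,0
L1 α=2/5: [382/5, 314/5, 454/5]
L3 α=3/4: [148/5, 506/5, 4279/20]
→ [30, 101, 214]

(0,1) stack=L1,L3; from [0,0,0]:
+L1 (α=1) → [230, 241, 104]
+L3 (α=1/2) → [381/2, 433/2, 126]
= [190, 216, 126]

query (1,2) [L1,L4] — begin 0,0,0
after L1 α=1/2: [80, 38, 151/2]
after L4 α=4/7: [148, 118, 1517/14]
rounded: [148, 118, 108]

query (1,3) [L1,L4] — begin 0,0,0
L1 α=7/8: [1617/8, 301/2, 329/4]
L4 α=1/7: [801/4, 975/7, 1373/14]
rounded: [200, 139, 98]

(0,3) stack=L1,L4; from [0,0,0]:
after L1 α=3/4: [363/2, 543/4, 135/2]
after L4 α=1/3: [542/3, 335/2, 230/3]
rounded: [181, 168, 77]


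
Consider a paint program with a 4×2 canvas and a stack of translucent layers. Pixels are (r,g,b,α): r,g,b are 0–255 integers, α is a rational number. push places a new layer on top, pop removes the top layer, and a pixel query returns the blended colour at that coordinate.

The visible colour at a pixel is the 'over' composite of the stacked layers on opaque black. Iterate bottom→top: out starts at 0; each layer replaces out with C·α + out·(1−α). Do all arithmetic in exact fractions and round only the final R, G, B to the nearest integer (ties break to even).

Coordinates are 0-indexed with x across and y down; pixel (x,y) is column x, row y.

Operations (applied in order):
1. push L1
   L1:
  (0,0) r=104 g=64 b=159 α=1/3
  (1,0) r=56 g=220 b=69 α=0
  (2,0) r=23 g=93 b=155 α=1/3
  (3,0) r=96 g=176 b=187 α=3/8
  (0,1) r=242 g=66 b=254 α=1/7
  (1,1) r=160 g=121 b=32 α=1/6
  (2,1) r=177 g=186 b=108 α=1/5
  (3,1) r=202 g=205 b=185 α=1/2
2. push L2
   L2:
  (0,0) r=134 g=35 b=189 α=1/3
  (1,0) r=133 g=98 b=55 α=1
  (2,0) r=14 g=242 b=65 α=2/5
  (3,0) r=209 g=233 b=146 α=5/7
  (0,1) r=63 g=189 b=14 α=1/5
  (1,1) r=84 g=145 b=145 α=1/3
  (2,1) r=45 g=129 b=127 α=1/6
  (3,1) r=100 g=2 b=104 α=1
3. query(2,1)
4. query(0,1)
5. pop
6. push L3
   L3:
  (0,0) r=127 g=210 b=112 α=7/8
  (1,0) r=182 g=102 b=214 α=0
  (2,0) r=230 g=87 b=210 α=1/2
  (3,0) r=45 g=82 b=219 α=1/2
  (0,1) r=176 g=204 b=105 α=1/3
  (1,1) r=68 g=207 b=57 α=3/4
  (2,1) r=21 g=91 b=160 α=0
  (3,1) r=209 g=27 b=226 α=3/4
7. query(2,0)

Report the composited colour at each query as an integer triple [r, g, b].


(2,1) stack=L1,L2; from [0,0,0]:
+L1 (α=1/5) → [177/5, 186/5, 108/5]
+L2 (α=1/6) → [37, 105/2, 235/6]
rounded: [37, 52, 39]

query (0,1) [L1,L2] — begin 0,0,0
L1 α=1/7: [242/7, 66/7, 254/7]
L2 α=1/5: [1409/35, 1587/35, 1114/35]
rounded: [40, 45, 32]

(2,0) stack=L1,L3; from [0,0,0]:
L1 α=1/3: [23/3, 31, 155/3]
L3 α=1/2: [713/6, 59, 785/6]
→ [119, 59, 131]


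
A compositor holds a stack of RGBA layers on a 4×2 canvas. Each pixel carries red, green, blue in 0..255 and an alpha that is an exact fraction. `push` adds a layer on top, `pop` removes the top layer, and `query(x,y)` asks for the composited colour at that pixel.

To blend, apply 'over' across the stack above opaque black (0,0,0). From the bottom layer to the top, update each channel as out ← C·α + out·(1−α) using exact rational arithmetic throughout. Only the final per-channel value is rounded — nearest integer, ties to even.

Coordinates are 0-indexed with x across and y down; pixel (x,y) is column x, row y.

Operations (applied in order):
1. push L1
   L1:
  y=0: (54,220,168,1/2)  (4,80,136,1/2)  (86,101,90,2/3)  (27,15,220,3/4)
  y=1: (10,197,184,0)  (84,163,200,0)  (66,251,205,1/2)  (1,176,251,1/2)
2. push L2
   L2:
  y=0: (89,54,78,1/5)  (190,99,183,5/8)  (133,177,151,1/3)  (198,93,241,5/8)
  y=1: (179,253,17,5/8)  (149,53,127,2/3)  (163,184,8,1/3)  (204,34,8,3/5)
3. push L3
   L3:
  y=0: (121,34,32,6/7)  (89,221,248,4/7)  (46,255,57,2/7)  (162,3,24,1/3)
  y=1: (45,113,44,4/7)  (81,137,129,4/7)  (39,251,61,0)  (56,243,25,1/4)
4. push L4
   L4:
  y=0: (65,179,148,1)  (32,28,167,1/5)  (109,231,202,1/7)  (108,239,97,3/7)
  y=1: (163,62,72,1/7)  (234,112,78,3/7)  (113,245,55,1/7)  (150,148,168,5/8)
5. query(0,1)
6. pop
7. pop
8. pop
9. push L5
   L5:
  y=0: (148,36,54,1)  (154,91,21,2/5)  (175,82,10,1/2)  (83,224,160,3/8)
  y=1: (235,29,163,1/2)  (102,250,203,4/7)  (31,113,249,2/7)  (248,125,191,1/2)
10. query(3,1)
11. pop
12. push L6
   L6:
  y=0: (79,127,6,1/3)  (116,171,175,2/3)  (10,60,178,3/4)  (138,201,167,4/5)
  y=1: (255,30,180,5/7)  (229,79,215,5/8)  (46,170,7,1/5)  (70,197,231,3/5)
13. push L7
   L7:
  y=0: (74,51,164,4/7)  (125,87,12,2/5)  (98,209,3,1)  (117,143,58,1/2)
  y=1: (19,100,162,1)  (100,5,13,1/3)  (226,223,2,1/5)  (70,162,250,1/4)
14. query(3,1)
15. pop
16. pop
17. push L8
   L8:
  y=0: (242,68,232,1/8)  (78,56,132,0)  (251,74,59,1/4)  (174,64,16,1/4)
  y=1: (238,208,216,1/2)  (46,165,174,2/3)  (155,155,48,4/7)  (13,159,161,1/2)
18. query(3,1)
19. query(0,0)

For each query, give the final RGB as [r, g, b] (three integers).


at x=0,y=1 over L1,L2,L3,L4:
after L1 α=0: [0, 0, 0]
after L2 α=5/8: [895/8, 1265/8, 85/8]
after L3 α=4/7: [4125/56, 7411/56, 1663/56]
after L4 α=1/7: [16939/196, 23969/196, 7005/196]
rounded: [86, 122, 36]

at x=3,y=1 over L1,L5:
+L1 (α=1/2) → [1/2, 88, 251/2]
+L5 (α=1/2) → [497/4, 213/2, 633/4]
rounded: [124, 106, 158]

(3,1) stack=L1,L6,L7; from [0,0,0]:
after L1 α=1/2: [1/2, 88, 251/2]
after L6 α=3/5: [211/5, 767/5, 944/5]
after L7 α=1/4: [983/20, 3111/20, 2041/10]
= [49, 156, 204]

(3,1) stack=L1,L8; from [0,0,0]:
+L1 (α=1/2) → [1/2, 88, 251/2]
+L8 (α=1/2) → [27/4, 247/2, 573/4]
→ [7, 124, 143]

at x=0,y=0 over L1,L8:
after L1 α=1/2: [27, 110, 84]
after L8 α=1/8: [431/8, 419/4, 205/2]
rounded: [54, 105, 102]


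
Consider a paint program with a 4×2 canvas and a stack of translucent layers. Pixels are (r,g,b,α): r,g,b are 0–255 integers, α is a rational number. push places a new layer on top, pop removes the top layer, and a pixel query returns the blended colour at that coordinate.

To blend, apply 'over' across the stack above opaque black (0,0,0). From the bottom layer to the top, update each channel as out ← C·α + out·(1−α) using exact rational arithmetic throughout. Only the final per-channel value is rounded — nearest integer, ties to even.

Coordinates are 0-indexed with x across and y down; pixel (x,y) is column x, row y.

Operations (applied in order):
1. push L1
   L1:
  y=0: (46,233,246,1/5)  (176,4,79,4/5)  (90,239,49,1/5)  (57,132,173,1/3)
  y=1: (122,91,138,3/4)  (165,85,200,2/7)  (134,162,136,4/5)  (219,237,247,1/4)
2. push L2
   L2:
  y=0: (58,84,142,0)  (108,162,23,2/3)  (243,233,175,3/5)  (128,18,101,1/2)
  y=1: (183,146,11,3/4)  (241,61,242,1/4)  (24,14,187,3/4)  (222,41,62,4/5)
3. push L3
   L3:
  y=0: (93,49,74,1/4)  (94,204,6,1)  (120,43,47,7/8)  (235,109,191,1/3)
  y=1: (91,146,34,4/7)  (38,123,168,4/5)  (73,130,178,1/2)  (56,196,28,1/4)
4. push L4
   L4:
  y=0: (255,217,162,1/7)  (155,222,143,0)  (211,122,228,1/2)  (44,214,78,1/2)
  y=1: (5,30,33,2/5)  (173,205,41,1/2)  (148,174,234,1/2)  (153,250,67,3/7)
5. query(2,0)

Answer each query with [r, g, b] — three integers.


(2,0) stack=L1,L2,L3,L4; from [0,0,0]:
L1 α=1/5: [18, 239/5, 49/5]
L2 α=3/5: [153, 3973/25, 2723/25]
L3 α=7/8: [993/8, 5749/100, 2737/50]
L4 α=1/2: [2681/16, 17949/200, 14137/100]
rounded: [168, 90, 141]


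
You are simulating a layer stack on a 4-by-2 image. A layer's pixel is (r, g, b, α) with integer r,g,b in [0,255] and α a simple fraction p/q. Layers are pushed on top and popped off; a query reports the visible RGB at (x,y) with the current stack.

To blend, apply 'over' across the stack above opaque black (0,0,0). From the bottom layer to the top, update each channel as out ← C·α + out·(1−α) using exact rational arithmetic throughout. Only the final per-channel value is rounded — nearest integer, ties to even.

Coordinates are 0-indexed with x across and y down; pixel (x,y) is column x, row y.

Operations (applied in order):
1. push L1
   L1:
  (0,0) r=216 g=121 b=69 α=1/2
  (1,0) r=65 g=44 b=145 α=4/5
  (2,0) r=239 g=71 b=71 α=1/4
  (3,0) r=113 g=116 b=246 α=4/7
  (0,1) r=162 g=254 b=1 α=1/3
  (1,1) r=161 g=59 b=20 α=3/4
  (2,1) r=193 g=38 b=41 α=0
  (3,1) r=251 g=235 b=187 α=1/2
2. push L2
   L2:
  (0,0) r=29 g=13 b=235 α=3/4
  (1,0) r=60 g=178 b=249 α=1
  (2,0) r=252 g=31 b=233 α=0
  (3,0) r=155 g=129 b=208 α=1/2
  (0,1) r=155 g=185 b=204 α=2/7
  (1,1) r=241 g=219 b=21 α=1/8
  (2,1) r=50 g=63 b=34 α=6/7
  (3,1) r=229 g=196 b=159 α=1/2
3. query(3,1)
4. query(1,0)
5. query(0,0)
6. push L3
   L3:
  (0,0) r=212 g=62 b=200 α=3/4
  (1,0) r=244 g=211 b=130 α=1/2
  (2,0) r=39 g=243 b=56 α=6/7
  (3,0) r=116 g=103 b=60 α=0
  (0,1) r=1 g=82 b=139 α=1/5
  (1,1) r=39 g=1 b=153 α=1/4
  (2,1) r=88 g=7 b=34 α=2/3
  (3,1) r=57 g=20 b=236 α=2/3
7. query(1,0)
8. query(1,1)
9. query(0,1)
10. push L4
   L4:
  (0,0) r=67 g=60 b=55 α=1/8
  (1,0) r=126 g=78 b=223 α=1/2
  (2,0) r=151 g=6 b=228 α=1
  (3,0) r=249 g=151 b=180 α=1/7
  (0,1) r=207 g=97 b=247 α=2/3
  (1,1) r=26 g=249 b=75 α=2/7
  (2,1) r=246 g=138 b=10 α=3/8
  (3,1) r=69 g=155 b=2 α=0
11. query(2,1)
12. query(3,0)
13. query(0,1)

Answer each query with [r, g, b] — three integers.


at x=3,y=1 over L1,L2:
after L1 α=1/2: [251/2, 235/2, 187/2]
after L2 α=1/2: [709/4, 627/4, 505/4]
rounded: [177, 157, 126]

at x=1,y=0 over L1,L2:
L1 α=4/5: [52, 176/5, 116]
L2 α=1: [60, 178, 249]
= [60, 178, 249]

query (0,0) [L1,L2] — begin 0,0,0
L1 α=1/2: [108, 121/2, 69/2]
L2 α=3/4: [195/4, 199/8, 1479/8]
→ [49, 25, 185]

(1,0) stack=L1,L2,L3; from [0,0,0]:
L1 α=4/5: [52, 176/5, 116]
L2 α=1: [60, 178, 249]
L3 α=1/2: [152, 389/2, 379/2]
= [152, 194, 190]

query (1,1) [L1,L2,L3] — begin 0,0,0
after L1 α=3/4: [483/4, 177/4, 15]
after L2 α=1/8: [4345/32, 2115/32, 63/4]
after L3 α=1/4: [14283/128, 6377/128, 801/16]
rounded: [112, 50, 50]

(0,1) stack=L1,L2,L3; from [0,0,0]:
after L1 α=1/3: [54, 254/3, 1/3]
after L2 α=2/7: [580/7, 340/3, 1229/21]
after L3 α=1/5: [2327/35, 1606/15, 1567/21]
rounded: [66, 107, 75]

at x=2,y=1 over L1,L2,L3,L4:
after L1 α=0: [0, 0, 0]
after L2 α=6/7: [300/7, 54, 204/7]
after L3 α=2/3: [1532/21, 68/3, 680/21]
after L4 α=3/8: [11579/84, 791/12, 2015/84]
= [138, 66, 24]

(3,0) stack=L1,L2,L3,L4; from [0,0,0]:
after L1 α=4/7: [452/7, 464/7, 984/7]
after L2 α=1/2: [1537/14, 1367/14, 1220/7]
after L3 α=0: [1537/14, 1367/14, 1220/7]
after L4 α=1/7: [6354/49, 5158/49, 8580/49]
rounded: [130, 105, 175]

at x=0,y=1 over L1,L2,L3,L4:
after L1 α=1/3: [54, 254/3, 1/3]
after L2 α=2/7: [580/7, 340/3, 1229/21]
after L3 α=1/5: [2327/35, 1606/15, 1567/21]
after L4 α=2/3: [16817/105, 4516/45, 11941/63]
→ [160, 100, 190]


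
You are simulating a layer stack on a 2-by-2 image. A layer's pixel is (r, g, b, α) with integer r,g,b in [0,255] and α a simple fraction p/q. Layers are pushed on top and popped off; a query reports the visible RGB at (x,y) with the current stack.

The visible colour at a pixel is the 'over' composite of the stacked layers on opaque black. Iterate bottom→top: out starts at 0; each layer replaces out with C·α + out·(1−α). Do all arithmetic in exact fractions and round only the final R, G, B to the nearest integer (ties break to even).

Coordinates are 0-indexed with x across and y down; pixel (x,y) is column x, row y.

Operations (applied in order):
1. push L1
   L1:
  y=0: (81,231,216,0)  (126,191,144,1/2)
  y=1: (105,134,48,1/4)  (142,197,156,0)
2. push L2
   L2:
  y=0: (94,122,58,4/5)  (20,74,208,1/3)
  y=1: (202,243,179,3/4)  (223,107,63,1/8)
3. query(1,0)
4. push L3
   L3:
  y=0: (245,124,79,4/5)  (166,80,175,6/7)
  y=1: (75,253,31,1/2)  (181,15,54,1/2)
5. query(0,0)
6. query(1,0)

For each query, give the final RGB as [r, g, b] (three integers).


at x=1,y=0 over L1,L2:
L1 α=1/2: [63, 191/2, 72]
L2 α=1/3: [146/3, 265/3, 352/3]
= [49, 88, 117]

query (0,0) [L1,L2,L3] — begin 0,0,0
after L1 α=0: [0, 0, 0]
after L2 α=4/5: [376/5, 488/5, 232/5]
after L3 α=4/5: [5276/25, 2968/25, 1812/25]
= [211, 119, 72]

at x=1,y=0 over L1,L2,L3:
after L1 α=1/2: [63, 191/2, 72]
after L2 α=1/3: [146/3, 265/3, 352/3]
after L3 α=6/7: [3134/21, 1705/21, 3502/21]
= [149, 81, 167]


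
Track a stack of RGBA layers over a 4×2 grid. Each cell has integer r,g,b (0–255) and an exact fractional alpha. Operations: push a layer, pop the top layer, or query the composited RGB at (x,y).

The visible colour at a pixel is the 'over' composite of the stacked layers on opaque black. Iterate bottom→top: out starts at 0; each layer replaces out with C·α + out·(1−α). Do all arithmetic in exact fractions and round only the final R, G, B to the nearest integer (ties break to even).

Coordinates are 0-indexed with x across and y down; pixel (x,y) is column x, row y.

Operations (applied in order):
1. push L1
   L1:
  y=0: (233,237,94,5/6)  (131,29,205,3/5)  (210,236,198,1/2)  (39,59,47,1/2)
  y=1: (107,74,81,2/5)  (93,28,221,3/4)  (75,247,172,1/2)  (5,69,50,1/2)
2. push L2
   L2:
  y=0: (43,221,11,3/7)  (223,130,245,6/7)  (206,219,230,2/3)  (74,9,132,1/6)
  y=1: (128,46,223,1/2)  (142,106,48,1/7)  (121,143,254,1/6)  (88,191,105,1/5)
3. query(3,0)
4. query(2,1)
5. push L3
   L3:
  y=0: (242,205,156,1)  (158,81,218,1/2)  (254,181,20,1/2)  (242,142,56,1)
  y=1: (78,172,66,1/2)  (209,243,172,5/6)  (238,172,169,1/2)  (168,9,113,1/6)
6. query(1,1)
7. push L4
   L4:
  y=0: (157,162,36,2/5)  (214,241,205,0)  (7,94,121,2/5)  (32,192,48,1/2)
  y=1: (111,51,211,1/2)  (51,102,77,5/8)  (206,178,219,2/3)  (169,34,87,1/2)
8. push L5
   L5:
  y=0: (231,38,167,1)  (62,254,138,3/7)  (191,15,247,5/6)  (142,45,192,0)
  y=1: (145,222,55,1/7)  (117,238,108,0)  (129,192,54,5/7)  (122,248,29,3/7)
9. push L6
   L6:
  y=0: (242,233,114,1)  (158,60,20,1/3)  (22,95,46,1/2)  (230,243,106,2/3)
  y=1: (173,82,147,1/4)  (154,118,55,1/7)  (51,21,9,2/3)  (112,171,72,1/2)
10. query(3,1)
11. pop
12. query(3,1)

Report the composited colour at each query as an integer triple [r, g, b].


(3,0) stack=L1,L2; from [0,0,0]:
+L1 (α=1/2) → [39/2, 59/2, 47/2]
+L2 (α=1/6) → [343/12, 313/12, 499/12]
= [29, 26, 42]

(2,1) stack=L1,L2; from [0,0,0]:
after L1 α=1/2: [75/2, 247/2, 86]
after L2 α=1/6: [617/12, 507/4, 114]
→ [51, 127, 114]

(1,1) stack=L1,L2,L3; from [0,0,0]:
after L1 α=3/4: [279/4, 21, 663/4]
after L2 α=1/7: [1121/14, 232/7, 2085/14]
after L3 α=5/6: [15751/84, 8737/42, 14125/84]
→ [188, 208, 168]

at x=3,y=1 over L1,L2,L3,L4,L5,L6:
+L1 (α=1/2) → [5/2, 69/2, 25]
+L2 (α=1/5) → [98/5, 329/5, 41]
+L3 (α=1/6) → [133/3, 169/3, 53]
+L4 (α=1/2) → [320/3, 271/6, 70]
+L5 (α=3/7) → [2378/21, 2774/21, 367/7]
+L6 (α=1/2) → [2365/21, 6365/42, 871/14]
= [113, 152, 62]

(3,1) stack=L1,L2,L3,L4,L5; from [0,0,0]:
L1 α=1/2: [5/2, 69/2, 25]
L2 α=1/5: [98/5, 329/5, 41]
L3 α=1/6: [133/3, 169/3, 53]
L4 α=1/2: [320/3, 271/6, 70]
L5 α=3/7: [2378/21, 2774/21, 367/7]
rounded: [113, 132, 52]
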